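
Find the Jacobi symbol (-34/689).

First reduce: -34 ≡ 655 (mod 689).
Reciprocity: 655 ≡ 3 and 689 ≡ 1 (mod 4), so (655/689) = +(689/655).
Reduce top mod 655: now compute (34/655).
Pull out 2: since 655 ≡ 7 (mod 8), (2/655) = +1.
Reciprocity: 17 ≡ 1 and 655 ≡ 3 (mod 4), so (17/655) = +(655/17).
Reduce top mod 17: now compute (9/17).
Reciprocity: 9 ≡ 1 and 17 ≡ 1 (mod 4), so (9/17) = +(17/9).
Reduce top mod 9: now compute (8/9).
Pull out 2^3: since 9 ≡ 1 (mod 8), (2/9) = +1, so (2/9)^3 = +1.
Reached (1/9) = 1. Collecting the sign flips along the way, the symbol is +1.

1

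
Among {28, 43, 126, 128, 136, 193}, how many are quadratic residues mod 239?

(28/239) = -1 → non-residue.
(43/239) = -1 → non-residue.
(126/239) = -1 → non-residue.
(128/239) = +1 → QR.
(136/239) = +1 → QR.
(193/239) = +1 → QR.
Total quadratic residues among the 6: 3.

3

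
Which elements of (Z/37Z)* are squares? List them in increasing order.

Square k = 1,…,18 (k and 37−k give the same square):
1²=1, 2²=4, 3²=9, 4²=16, 5²=25, 6²=36, 7²≡12, 8²≡27, 9²≡7, 10²≡26, 11²≡10, 12²≡33, 13²≡21, 14²≡11, 15²≡3, 16²≡34, 17²≡30, 18²≡28 (mod 37).
So the quadratic residues mod 37 are {1, 3, 4, 7, 9, 10, 11, 12, 16, 21, 25, 26, 27, 28, 30, 33, 34, 36}.

1, 3, 4, 7, 9, 10, 11, 12, 16, 21, 25, 26, 27, 28, 30, 33, 34, 36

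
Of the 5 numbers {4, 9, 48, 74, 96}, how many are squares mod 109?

(4/109) = +1 → QR.
(9/109) = +1 → QR.
(48/109) = +1 → QR.
(74/109) = +1 → QR.
(96/109) = -1 → non-residue.
Total quadratic residues among the 5: 4.

4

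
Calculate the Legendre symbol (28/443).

-1

Pull out 2^2: since 443 ≡ 3 (mod 8), (2/443) = -1, so (2/443)^2 = +1.
Reciprocity: 7 ≡ 3 and 443 ≡ 3 (mod 4), so (7/443) = −(443/7).
Reduce top mod 7: now compute (2/7).
Pull out 2: since 7 ≡ 7 (mod 8), (2/7) = +1.
Reached (1/7) = 1. Collecting the sign flips along the way, the symbol is -1.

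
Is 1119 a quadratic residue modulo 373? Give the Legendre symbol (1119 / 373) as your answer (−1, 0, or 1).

First reduce: 1119 ≡ 0 (mod 373).
Top reduces to 0: gcd > 1, so the symbol is 0.

0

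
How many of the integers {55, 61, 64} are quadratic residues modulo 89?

(55/89) = +1 → QR.
(61/89) = -1 → non-residue.
(64/89) = +1 → QR.
Total quadratic residues among the 3: 2.

2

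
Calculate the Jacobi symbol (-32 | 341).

First reduce: -32 ≡ 309 (mod 341).
Reciprocity: 309 ≡ 1 and 341 ≡ 1 (mod 4), so (309/341) = +(341/309).
Reduce top mod 309: now compute (32/309).
Pull out 2^5: since 309 ≡ 5 (mod 8), (2/309) = -1, so (2/309)^5 = -1.
Reached (1/309) = 1. Collecting the sign flips along the way, the symbol is -1.

-1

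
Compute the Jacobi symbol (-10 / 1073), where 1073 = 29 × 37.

First reduce: -10 ≡ 1063 (mod 1073).
Reciprocity: 1063 ≡ 3 and 1073 ≡ 1 (mod 4), so (1063/1073) = +(1073/1063).
Reduce top mod 1063: now compute (10/1063).
Pull out 2: since 1063 ≡ 7 (mod 8), (2/1063) = +1.
Reciprocity: 5 ≡ 1 and 1063 ≡ 3 (mod 4), so (5/1063) = +(1063/5).
Reduce top mod 5: now compute (3/5).
Reciprocity: 3 ≡ 3 and 5 ≡ 1 (mod 4), so (3/5) = +(5/3).
Reduce top mod 3: now compute (2/3).
Pull out 2: since 3 ≡ 3 (mod 8), (2/3) = -1.
Reached (1/3) = 1. Collecting the sign flips along the way, the symbol is -1.

-1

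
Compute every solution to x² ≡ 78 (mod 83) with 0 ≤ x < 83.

24, 59

Since 83 ≡ 3 (mod 4), a square root of 78 is 78^((83+1)/4) = 78^21 mod 83.
Repeated squaring: 78^2≡25, 78^4≡44, 78^8≡27, 78^16≡65 (mod 83).
78^21 = 78^(16+4+1) ≡ 59 (mod 83).
Check: 59² = 3481 ≡ 78 (mod 83). The two roots are 24 and 59.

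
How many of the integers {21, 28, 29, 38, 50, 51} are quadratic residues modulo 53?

(21/53) = -1 → non-residue.
(28/53) = +1 → QR.
(29/53) = +1 → QR.
(38/53) = +1 → QR.
(50/53) = -1 → non-residue.
(51/53) = -1 → non-residue.
Total quadratic residues among the 6: 3.

3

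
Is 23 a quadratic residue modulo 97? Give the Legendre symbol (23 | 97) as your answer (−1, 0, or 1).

Reciprocity: 23 ≡ 3 and 97 ≡ 1 (mod 4), so (23/97) = +(97/23).
Reduce top mod 23: now compute (5/23).
Reciprocity: 5 ≡ 1 and 23 ≡ 3 (mod 4), so (5/23) = +(23/5).
Reduce top mod 5: now compute (3/5).
Reciprocity: 3 ≡ 3 and 5 ≡ 1 (mod 4), so (3/5) = +(5/3).
Reduce top mod 3: now compute (2/3).
Pull out 2: since 3 ≡ 3 (mod 8), (2/3) = -1.
Reached (1/3) = 1. Collecting the sign flips along the way, the symbol is -1.

-1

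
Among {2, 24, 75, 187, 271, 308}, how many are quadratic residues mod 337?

4

(2/337) = +1 → QR.
(24/337) = +1 → QR.
(75/337) = +1 → QR.
(187/337) = +1 → QR.
(271/337) = -1 → non-residue.
(308/337) = -1 → non-residue.
Total quadratic residues among the 6: 4.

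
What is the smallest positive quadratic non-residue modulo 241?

7

(2/241) = +1, so 2 is a residue.
(3/241) = +1, so 3 is a residue.
(4/241) = +1, so 4 is a residue.
(5/241) = +1, so 5 is a residue.
(6/241) = +1, so 6 is a residue.
(7/241) = −1, so 7 is the smallest positive non-residue mod 241.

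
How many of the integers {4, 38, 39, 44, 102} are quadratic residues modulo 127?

(4/127) = +1 → QR.
(38/127) = +1 → QR.
(39/127) = -1 → non-residue.
(44/127) = +1 → QR.
(102/127) = -1 → non-residue.
Total quadratic residues among the 5: 3.

3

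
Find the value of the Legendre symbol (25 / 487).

Reciprocity: 25 ≡ 1 and 487 ≡ 3 (mod 4), so (25/487) = +(487/25).
Reduce top mod 25: now compute (12/25).
Pull out 2^2: since 25 ≡ 1 (mod 8), (2/25) = +1, so (2/25)^2 = +1.
Reciprocity: 3 ≡ 3 and 25 ≡ 1 (mod 4), so (3/25) = +(25/3).
Reduce top mod 3: now compute (1/3).
Reached (1/3) = 1. Collecting the sign flips along the way, the symbol is +1.

1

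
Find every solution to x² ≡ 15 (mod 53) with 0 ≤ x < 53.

11, 42

53 ≡ 1 (mod 4), so we find a root by search.
Trying successive values, 11² = 121 ≡ 15 (mod 53). The other root is 53 − 11 = 42.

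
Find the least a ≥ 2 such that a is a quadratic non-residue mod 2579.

(2/2579) = −1, so 2 is the smallest positive non-residue mod 2579.

2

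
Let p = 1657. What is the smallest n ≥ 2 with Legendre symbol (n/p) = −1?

(2/1657) = +1, so 2 is a residue.
(3/1657) = +1, so 3 is a residue.
(4/1657) = +1, so 4 is a residue.
(5/1657) = −1, so 5 is the smallest positive non-residue mod 1657.

5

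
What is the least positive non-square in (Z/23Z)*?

5

(2/23) = +1, so 2 is a residue.
(3/23) = +1, so 3 is a residue.
(4/23) = +1, so 4 is a residue.
(5/23) = −1, so 5 is the smallest positive non-residue mod 23.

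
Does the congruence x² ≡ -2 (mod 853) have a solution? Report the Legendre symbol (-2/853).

Euler's criterion: (-2/853) ≡ 851^426 (mod 853).
851^2 ≡ 4 (mod 853)
851^4 ≡ 16 (mod 853)
851^8 ≡ 256 (mod 853)
851^16 ≡ 708 (mod 853)
851^32 ≡ 553 (mod 853)
851^64 ≡ 435 (mod 853)
851^128 ≡ 712 (mod 853)
851^256 ≡ 262 (mod 853)
851^426 = 851^(256+128+32+8+2) ≡ 852 (mod 853).
Result is 852 ≡ −1, so (-2/853) = −1.

-1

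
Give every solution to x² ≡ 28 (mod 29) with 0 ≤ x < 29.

29 ≡ 1 (mod 4), so we find a root by search.
Trying successive values, 12² = 144 ≡ 28 (mod 29). The other root is 29 − 12 = 17.

12, 17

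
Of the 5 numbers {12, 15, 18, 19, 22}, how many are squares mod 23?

2

(12/23) = +1 → QR.
(15/23) = -1 → non-residue.
(18/23) = +1 → QR.
(19/23) = -1 → non-residue.
(22/23) = -1 → non-residue.
Total quadratic residues among the 5: 2.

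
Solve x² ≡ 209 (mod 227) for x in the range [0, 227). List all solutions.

45, 182

Since 227 ≡ 3 (mod 4), a square root of 209 is 209^((227+1)/4) = 209^57 mod 227.
Repeated squaring: 209^2≡97, 209^4≡102, 209^8≡189, 209^16≡82, 209^32≡141 (mod 227).
209^57 = 209^(32+16+8+1) ≡ 182 (mod 227).
Check: 182² = 33124 ≡ 209 (mod 227). The two roots are 45 and 182.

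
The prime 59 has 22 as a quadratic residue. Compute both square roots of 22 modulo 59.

Since 59 ≡ 3 (mod 4), a square root of 22 is 22^((59+1)/4) = 22^15 mod 59.
Repeated squaring: 22^2≡12, 22^4≡26, 22^8≡27 (mod 59).
22^15 = 22^(8+4+2+1) ≡ 9 (mod 59).
Check: 9² = 81 ≡ 22 (mod 59). The two roots are 9 and 50.

9, 50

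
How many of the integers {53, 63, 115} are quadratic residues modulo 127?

1

(53/127) = -1 → non-residue.
(63/127) = -1 → non-residue.
(115/127) = +1 → QR.
Total quadratic residues among the 3: 1.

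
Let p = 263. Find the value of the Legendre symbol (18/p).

Pull out 2: since 263 ≡ 7 (mod 8), (2/263) = +1.
Reciprocity: 9 ≡ 1 and 263 ≡ 3 (mod 4), so (9/263) = +(263/9).
Reduce top mod 9: now compute (2/9).
Pull out 2: since 9 ≡ 1 (mod 8), (2/9) = +1.
Reached (1/9) = 1. Collecting the sign flips along the way, the symbol is +1.

1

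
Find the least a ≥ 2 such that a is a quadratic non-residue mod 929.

3

(2/929) = +1, so 2 is a residue.
(3/929) = −1, so 3 is the smallest positive non-residue mod 929.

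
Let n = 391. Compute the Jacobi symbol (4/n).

1

Pull out 2^2: since 391 ≡ 7 (mod 8), (2/391) = +1, so (2/391)^2 = +1.
Reached (1/391) = 1. Collecting the sign flips along the way, the symbol is +1.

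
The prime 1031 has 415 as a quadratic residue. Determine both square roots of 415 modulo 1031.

Since 1031 ≡ 3 (mod 4), a square root of 415 is 415^((1031+1)/4) = 415^258 mod 1031.
Repeated squaring: 415^2≡48, 415^4≡242, 415^8≡828, 415^16≡1000, 415^32≡961, 415^64≡776, 415^128≡72, 415^256≡29 (mod 1031).
415^258 = 415^(256+2) ≡ 361 (mod 1031).
Check: 361² = 130321 ≡ 415 (mod 1031). The two roots are 361 and 670.

361, 670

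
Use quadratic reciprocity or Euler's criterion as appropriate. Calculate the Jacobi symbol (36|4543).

1

Pull out 2^2: since 4543 ≡ 7 (mod 8), (2/4543) = +1, so (2/4543)^2 = +1.
Reciprocity: 9 ≡ 1 and 4543 ≡ 3 (mod 4), so (9/4543) = +(4543/9).
Reduce top mod 9: now compute (7/9).
Reciprocity: 7 ≡ 3 and 9 ≡ 1 (mod 4), so (7/9) = +(9/7).
Reduce top mod 7: now compute (2/7).
Pull out 2: since 7 ≡ 7 (mod 8), (2/7) = +1.
Reached (1/7) = 1. Collecting the sign flips along the way, the symbol is +1.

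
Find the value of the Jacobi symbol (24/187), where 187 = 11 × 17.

1

Pull out 2^3: since 187 ≡ 3 (mod 8), (2/187) = -1, so (2/187)^3 = -1.
Reciprocity: 3 ≡ 3 and 187 ≡ 3 (mod 4), so (3/187) = −(187/3).
Reduce top mod 3: now compute (1/3).
Reached (1/3) = 1. Collecting the sign flips along the way, the symbol is +1.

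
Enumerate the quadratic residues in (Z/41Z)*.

Square k = 1,…,20 (k and 41−k give the same square):
1²=1, 2²=4, 3²=9, 4²=16, 5²=25, 6²=36, 7²≡8, 8²≡23, 9²≡40, 10²≡18, 11²≡39, 12²≡21, 13²≡5, 14²≡32, 15²≡20, 16²≡10, 17²≡2, 18²≡37, 19²≡33, 20²≡31 (mod 41).
So the quadratic residues mod 41 are {1, 2, 4, 5, 8, 9, 10, 16, 18, 20, 21, 23, 25, 31, 32, 33, 36, 37, 39, 40}.

1, 2, 4, 5, 8, 9, 10, 16, 18, 20, 21, 23, 25, 31, 32, 33, 36, 37, 39, 40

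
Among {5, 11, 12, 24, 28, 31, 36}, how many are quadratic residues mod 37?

(5/37) = -1 → non-residue.
(11/37) = +1 → QR.
(12/37) = +1 → QR.
(24/37) = -1 → non-residue.
(28/37) = +1 → QR.
(31/37) = -1 → non-residue.
(36/37) = +1 → QR.
Total quadratic residues among the 7: 4.

4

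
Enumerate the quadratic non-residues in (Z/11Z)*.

2, 6, 7, 8, 10

Square k = 1,…,5 (k and 11−k give the same square):
1²=1, 2²=4, 3²=9, 4²≡5, 5²≡3 (mod 11).
The residues are {1, 3, 4, 5, 9}; the non-residues are the remaining 5 nonzero classes.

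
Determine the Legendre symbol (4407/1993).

First reduce: 4407 ≡ 421 (mod 1993).
Reciprocity: 421 ≡ 1 and 1993 ≡ 1 (mod 4), so (421/1993) = +(1993/421).
Reduce top mod 421: now compute (309/421).
Reciprocity: 309 ≡ 1 and 421 ≡ 1 (mod 4), so (309/421) = +(421/309).
Reduce top mod 309: now compute (112/309).
Pull out 2^4: since 309 ≡ 5 (mod 8), (2/309) = -1, so (2/309)^4 = +1.
Reciprocity: 7 ≡ 3 and 309 ≡ 1 (mod 4), so (7/309) = +(309/7).
Reduce top mod 7: now compute (1/7).
Reached (1/7) = 1. Collecting the sign flips along the way, the symbol is +1.

1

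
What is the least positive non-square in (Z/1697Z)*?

3

(2/1697) = +1, so 2 is a residue.
(3/1697) = −1, so 3 is the smallest positive non-residue mod 1697.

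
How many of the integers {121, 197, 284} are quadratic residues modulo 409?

(121/409) = +1 → QR.
(197/409) = +1 → QR.
(284/409) = +1 → QR.
Total quadratic residues among the 3: 3.

3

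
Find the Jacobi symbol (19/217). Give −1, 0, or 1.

-1

Reciprocity: 19 ≡ 3 and 217 ≡ 1 (mod 4), so (19/217) = +(217/19).
Reduce top mod 19: now compute (8/19).
Pull out 2^3: since 19 ≡ 3 (mod 8), (2/19) = -1, so (2/19)^3 = -1.
Reached (1/19) = 1. Collecting the sign flips along the way, the symbol is -1.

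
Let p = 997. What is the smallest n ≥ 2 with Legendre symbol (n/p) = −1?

2

(2/997) = −1, so 2 is the smallest positive non-residue mod 997.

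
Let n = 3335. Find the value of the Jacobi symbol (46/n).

Pull out 2: since 3335 ≡ 7 (mod 8), (2/3335) = +1.
Reciprocity: 23 ≡ 3 and 3335 ≡ 3 (mod 4), so (23/3335) = −(3335/23).
Reduce top mod 23: now compute (0/23).
Top reduces to 0: gcd > 1, so the symbol is 0.

0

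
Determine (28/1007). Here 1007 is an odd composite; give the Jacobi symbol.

1

Pull out 2^2: since 1007 ≡ 7 (mod 8), (2/1007) = +1, so (2/1007)^2 = +1.
Reciprocity: 7 ≡ 3 and 1007 ≡ 3 (mod 4), so (7/1007) = −(1007/7).
Reduce top mod 7: now compute (6/7).
Pull out 2: since 7 ≡ 7 (mod 8), (2/7) = +1.
Reciprocity: 3 ≡ 3 and 7 ≡ 3 (mod 4), so (3/7) = −(7/3).
Reduce top mod 3: now compute (1/3).
Reached (1/3) = 1. Collecting the sign flips along the way, the symbol is +1.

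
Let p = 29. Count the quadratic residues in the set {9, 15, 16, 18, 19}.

(9/29) = +1 → QR.
(15/29) = -1 → non-residue.
(16/29) = +1 → QR.
(18/29) = -1 → non-residue.
(19/29) = -1 → non-residue.
Total quadratic residues among the 5: 2.

2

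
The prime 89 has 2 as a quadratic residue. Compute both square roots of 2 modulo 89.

89 ≡ 1 (mod 4), so we find a root by search.
Trying successive values, 25² = 625 ≡ 2 (mod 89). The other root is 89 − 25 = 64.

25, 64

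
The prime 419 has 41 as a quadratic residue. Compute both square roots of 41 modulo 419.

160, 259

Since 419 ≡ 3 (mod 4), a square root of 41 is 41^((419+1)/4) = 41^105 mod 419.
Repeated squaring: 41^2≡5, 41^4≡25, 41^8≡206, 41^16≡117, 41^32≡281, 41^64≡189 (mod 419).
41^105 = 41^(64+32+8+1) ≡ 259 (mod 419).
Check: 259² = 67081 ≡ 41 (mod 419). The two roots are 160 and 259.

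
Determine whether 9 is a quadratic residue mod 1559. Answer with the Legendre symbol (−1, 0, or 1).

1

Reciprocity: 9 ≡ 1 and 1559 ≡ 3 (mod 4), so (9/1559) = +(1559/9).
Reduce top mod 9: now compute (2/9).
Pull out 2: since 9 ≡ 1 (mod 8), (2/9) = +1.
Reached (1/9) = 1. Collecting the sign flips along the way, the symbol is +1.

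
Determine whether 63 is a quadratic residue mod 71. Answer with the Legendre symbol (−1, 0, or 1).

-1

Reciprocity: 63 ≡ 3 and 71 ≡ 3 (mod 4), so (63/71) = −(71/63).
Reduce top mod 63: now compute (8/63).
Pull out 2^3: since 63 ≡ 7 (mod 8), (2/63) = +1, so (2/63)^3 = +1.
Reached (1/63) = 1. Collecting the sign flips along the way, the symbol is -1.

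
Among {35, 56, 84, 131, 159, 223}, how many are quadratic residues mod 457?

(35/457) = -1 → non-residue.
(56/457) = +1 → QR.
(84/457) = +1 → QR.
(131/457) = +1 → QR.
(159/457) = -1 → non-residue.
(223/457) = -1 → non-residue.
Total quadratic residues among the 6: 3.

3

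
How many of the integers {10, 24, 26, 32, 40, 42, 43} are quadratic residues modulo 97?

(10/97) = -1 → non-residue.
(24/97) = +1 → QR.
(26/97) = -1 → non-residue.
(32/97) = +1 → QR.
(40/97) = -1 → non-residue.
(42/97) = -1 → non-residue.
(43/97) = +1 → QR.
Total quadratic residues among the 7: 3.

3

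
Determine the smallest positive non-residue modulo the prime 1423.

3

(2/1423) = +1, so 2 is a residue.
(3/1423) = −1, so 3 is the smallest positive non-residue mod 1423.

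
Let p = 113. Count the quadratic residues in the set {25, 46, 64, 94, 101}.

2

(25/113) = +1 → QR.
(46/113) = -1 → non-residue.
(64/113) = +1 → QR.
(94/113) = -1 → non-residue.
(101/113) = -1 → non-residue.
Total quadratic residues among the 5: 2.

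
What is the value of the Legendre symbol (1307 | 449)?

First reduce: 1307 ≡ 409 (mod 449).
Reciprocity: 409 ≡ 1 and 449 ≡ 1 (mod 4), so (409/449) = +(449/409).
Reduce top mod 409: now compute (40/409).
Pull out 2^3: since 409 ≡ 1 (mod 8), (2/409) = +1, so (2/409)^3 = +1.
Reciprocity: 5 ≡ 1 and 409 ≡ 1 (mod 4), so (5/409) = +(409/5).
Reduce top mod 5: now compute (4/5).
Pull out 2^2: since 5 ≡ 5 (mod 8), (2/5) = -1, so (2/5)^2 = +1.
Reached (1/5) = 1. Collecting the sign flips along the way, the symbol is +1.

1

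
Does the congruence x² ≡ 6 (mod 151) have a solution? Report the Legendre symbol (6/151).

Pull out 2: since 151 ≡ 7 (mod 8), (2/151) = +1.
Reciprocity: 3 ≡ 3 and 151 ≡ 3 (mod 4), so (3/151) = −(151/3).
Reduce top mod 3: now compute (1/3).
Reached (1/3) = 1. Collecting the sign flips along the way, the symbol is -1.

-1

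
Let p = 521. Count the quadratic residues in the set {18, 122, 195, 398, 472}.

(18/521) = +1 → QR.
(122/521) = -1 → non-residue.
(195/521) = -1 → non-residue.
(398/521) = +1 → QR.
(472/521) = +1 → QR.
Total quadratic residues among the 5: 3.

3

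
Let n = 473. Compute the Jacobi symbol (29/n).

Reciprocity: 29 ≡ 1 and 473 ≡ 1 (mod 4), so (29/473) = +(473/29).
Reduce top mod 29: now compute (9/29).
Reciprocity: 9 ≡ 1 and 29 ≡ 1 (mod 4), so (9/29) = +(29/9).
Reduce top mod 9: now compute (2/9).
Pull out 2: since 9 ≡ 1 (mod 8), (2/9) = +1.
Reached (1/9) = 1. Collecting the sign flips along the way, the symbol is +1.

1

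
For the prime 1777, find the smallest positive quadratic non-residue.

5

(2/1777) = +1, so 2 is a residue.
(3/1777) = +1, so 3 is a residue.
(4/1777) = +1, so 4 is a residue.
(5/1777) = −1, so 5 is the smallest positive non-residue mod 1777.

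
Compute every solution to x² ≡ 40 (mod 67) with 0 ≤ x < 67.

24, 43

Since 67 ≡ 3 (mod 4), a square root of 40 is 40^((67+1)/4) = 40^17 mod 67.
Repeated squaring: 40^2≡59, 40^4≡64, 40^8≡9, 40^16≡14 (mod 67).
40^17 = 40^(16+1) ≡ 24 (mod 67).
Check: 24² = 576 ≡ 40 (mod 67). The two roots are 24 and 43.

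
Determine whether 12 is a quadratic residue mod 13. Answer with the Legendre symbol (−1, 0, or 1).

1

Euler's criterion: (12/13) ≡ 12^6 (mod 13).
12^2 ≡ 1 (mod 13)
12^4 ≡ 1 (mod 13)
12^6 = 12^(4+2) ≡ 1 (mod 13).
Result is 1, so (12/13) = 1.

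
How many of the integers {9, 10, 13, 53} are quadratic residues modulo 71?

(9/71) = +1 → QR.
(10/71) = +1 → QR.
(13/71) = -1 → non-residue.
(53/71) = -1 → non-residue.
Total quadratic residues among the 4: 2.

2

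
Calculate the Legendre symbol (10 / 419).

Pull out 2: since 419 ≡ 3 (mod 8), (2/419) = -1.
Reciprocity: 5 ≡ 1 and 419 ≡ 3 (mod 4), so (5/419) = +(419/5).
Reduce top mod 5: now compute (4/5).
Pull out 2^2: since 5 ≡ 5 (mod 8), (2/5) = -1, so (2/5)^2 = +1.
Reached (1/5) = 1. Collecting the sign flips along the way, the symbol is -1.

-1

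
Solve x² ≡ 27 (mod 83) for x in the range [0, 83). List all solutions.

Since 83 ≡ 3 (mod 4), a square root of 27 is 27^((83+1)/4) = 27^21 mod 83.
Repeated squaring: 27^2≡65, 27^4≡75, 27^8≡64, 27^16≡29 (mod 83).
27^21 = 27^(16+4+1) ≡ 44 (mod 83).
Check: 44² = 1936 ≡ 27 (mod 83). The two roots are 39 and 44.

39, 44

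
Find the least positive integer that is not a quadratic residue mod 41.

3

(2/41) = +1, so 2 is a residue.
(3/41) = −1, so 3 is the smallest positive non-residue mod 41.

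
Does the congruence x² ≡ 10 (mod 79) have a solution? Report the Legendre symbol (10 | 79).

1

Euler's criterion: (10/79) ≡ 10^39 (mod 79).
10^2 ≡ 21 (mod 79)
10^4 ≡ 46 (mod 79)
10^8 ≡ 62 (mod 79)
10^16 ≡ 52 (mod 79)
10^32 ≡ 18 (mod 79)
10^39 = 10^(32+4+2+1) ≡ 1 (mod 79).
Result is 1, so (10/79) = 1.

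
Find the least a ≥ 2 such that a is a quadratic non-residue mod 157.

2

(2/157) = −1, so 2 is the smallest positive non-residue mod 157.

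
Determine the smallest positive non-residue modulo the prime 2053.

2

(2/2053) = −1, so 2 is the smallest positive non-residue mod 2053.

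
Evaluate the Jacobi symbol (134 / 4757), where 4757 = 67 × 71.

Pull out 2: since 4757 ≡ 5 (mod 8), (2/4757) = -1.
Reciprocity: 67 ≡ 3 and 4757 ≡ 1 (mod 4), so (67/4757) = +(4757/67).
Reduce top mod 67: now compute (0/67).
Top reduces to 0: gcd > 1, so the symbol is 0.

0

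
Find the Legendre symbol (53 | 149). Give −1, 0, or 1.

Euler's criterion: (53/149) ≡ 53^74 (mod 149).
53^2 ≡ 127 (mod 149)
53^4 ≡ 37 (mod 149)
53^8 ≡ 28 (mod 149)
53^16 ≡ 39 (mod 149)
53^32 ≡ 31 (mod 149)
53^64 ≡ 67 (mod 149)
53^74 = 53^(64+8+2) ≡ 1 (mod 149).
Result is 1, so (53/149) = 1.

1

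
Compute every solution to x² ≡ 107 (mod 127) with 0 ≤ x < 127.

19, 108

Since 127 ≡ 3 (mod 4), a square root of 107 is 107^((127+1)/4) = 107^32 mod 127.
Repeated squaring: 107^2≡19, 107^4≡107, 107^8≡19, 107^16≡107, 107^32≡19 (mod 127).
107^32 = 107^(32) ≡ 19 (mod 127).
Check: 19² = 361 ≡ 107 (mod 127). The two roots are 19 and 108.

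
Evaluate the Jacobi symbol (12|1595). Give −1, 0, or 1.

1

Pull out 2^2: since 1595 ≡ 3 (mod 8), (2/1595) = -1, so (2/1595)^2 = +1.
Reciprocity: 3 ≡ 3 and 1595 ≡ 3 (mod 4), so (3/1595) = −(1595/3).
Reduce top mod 3: now compute (2/3).
Pull out 2: since 3 ≡ 3 (mod 8), (2/3) = -1.
Reached (1/3) = 1. Collecting the sign flips along the way, the symbol is +1.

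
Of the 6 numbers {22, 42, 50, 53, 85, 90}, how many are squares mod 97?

4

(22/97) = +1 → QR.
(42/97) = -1 → non-residue.
(50/97) = +1 → QR.
(53/97) = +1 → QR.
(85/97) = +1 → QR.
(90/97) = -1 → non-residue.
Total quadratic residues among the 6: 4.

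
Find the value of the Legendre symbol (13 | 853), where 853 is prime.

-1

Reciprocity: 13 ≡ 1 and 853 ≡ 1 (mod 4), so (13/853) = +(853/13).
Reduce top mod 13: now compute (8/13).
Pull out 2^3: since 13 ≡ 5 (mod 8), (2/13) = -1, so (2/13)^3 = -1.
Reached (1/13) = 1. Collecting the sign flips along the way, the symbol is -1.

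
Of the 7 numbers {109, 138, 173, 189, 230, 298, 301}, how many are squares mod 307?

(109/307) = +1 → QR.
(138/307) = -1 → non-residue.
(173/307) = -1 → non-residue.
(189/307) = -1 → non-residue.
(230/307) = -1 → non-residue.
(298/307) = -1 → non-residue.
(301/307) = -1 → non-residue.
Total quadratic residues among the 7: 1.

1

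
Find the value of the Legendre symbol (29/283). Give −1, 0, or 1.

1

Euler's criterion: (29/283) ≡ 29^141 (mod 283).
29^2 ≡ 275 (mod 283)
29^4 ≡ 64 (mod 283)
29^8 ≡ 134 (mod 283)
29^16 ≡ 127 (mod 283)
29^32 ≡ 281 (mod 283)
29^64 ≡ 4 (mod 283)
29^128 ≡ 16 (mod 283)
29^141 = 29^(128+8+4+1) ≡ 1 (mod 283).
Result is 1, so (29/283) = 1.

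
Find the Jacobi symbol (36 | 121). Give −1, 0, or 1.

Pull out 2^2: since 121 ≡ 1 (mod 8), (2/121) = +1, so (2/121)^2 = +1.
Reciprocity: 9 ≡ 1 and 121 ≡ 1 (mod 4), so (9/121) = +(121/9).
Reduce top mod 9: now compute (4/9).
Pull out 2^2: since 9 ≡ 1 (mod 8), (2/9) = +1, so (2/9)^2 = +1.
Reached (1/9) = 1. Collecting the sign flips along the way, the symbol is +1.

1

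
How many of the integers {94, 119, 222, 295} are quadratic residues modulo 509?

2

(94/509) = +1 → QR.
(119/509) = -1 → non-residue.
(222/509) = +1 → QR.
(295/509) = -1 → non-residue.
Total quadratic residues among the 4: 2.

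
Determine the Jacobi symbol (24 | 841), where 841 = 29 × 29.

1

Pull out 2^3: since 841 ≡ 1 (mod 8), (2/841) = +1, so (2/841)^3 = +1.
Reciprocity: 3 ≡ 3 and 841 ≡ 1 (mod 4), so (3/841) = +(841/3).
Reduce top mod 3: now compute (1/3).
Reached (1/3) = 1. Collecting the sign flips along the way, the symbol is +1.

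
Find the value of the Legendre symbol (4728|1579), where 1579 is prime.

-1

First reduce: 4728 ≡ 1570 (mod 1579).
Pull out 2: since 1579 ≡ 3 (mod 8), (2/1579) = -1.
Reciprocity: 785 ≡ 1 and 1579 ≡ 3 (mod 4), so (785/1579) = +(1579/785).
Reduce top mod 785: now compute (9/785).
Reciprocity: 9 ≡ 1 and 785 ≡ 1 (mod 4), so (9/785) = +(785/9).
Reduce top mod 9: now compute (2/9).
Pull out 2: since 9 ≡ 1 (mod 8), (2/9) = +1.
Reached (1/9) = 1. Collecting the sign flips along the way, the symbol is -1.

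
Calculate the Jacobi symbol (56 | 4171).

-1

Pull out 2^3: since 4171 ≡ 3 (mod 8), (2/4171) = -1, so (2/4171)^3 = -1.
Reciprocity: 7 ≡ 3 and 4171 ≡ 3 (mod 4), so (7/4171) = −(4171/7).
Reduce top mod 7: now compute (6/7).
Pull out 2: since 7 ≡ 7 (mod 8), (2/7) = +1.
Reciprocity: 3 ≡ 3 and 7 ≡ 3 (mod 4), so (3/7) = −(7/3).
Reduce top mod 3: now compute (1/3).
Reached (1/3) = 1. Collecting the sign flips along the way, the symbol is -1.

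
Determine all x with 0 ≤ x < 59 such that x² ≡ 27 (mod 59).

Since 59 ≡ 3 (mod 4), a square root of 27 is 27^((59+1)/4) = 27^15 mod 59.
Repeated squaring: 27^2≡21, 27^4≡28, 27^8≡17 (mod 59).
27^15 = 27^(8+4+2+1) ≡ 26 (mod 59).
Check: 26² = 676 ≡ 27 (mod 59). The two roots are 26 and 33.

26, 33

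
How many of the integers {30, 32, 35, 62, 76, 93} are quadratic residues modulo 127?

5

(30/127) = +1 → QR.
(32/127) = +1 → QR.
(35/127) = +1 → QR.
(62/127) = +1 → QR.
(76/127) = +1 → QR.
(93/127) = -1 → non-residue.
Total quadratic residues among the 6: 5.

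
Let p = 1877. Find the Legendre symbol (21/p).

-1

Reciprocity: 21 ≡ 1 and 1877 ≡ 1 (mod 4), so (21/1877) = +(1877/21).
Reduce top mod 21: now compute (8/21).
Pull out 2^3: since 21 ≡ 5 (mod 8), (2/21) = -1, so (2/21)^3 = -1.
Reached (1/21) = 1. Collecting the sign flips along the way, the symbol is -1.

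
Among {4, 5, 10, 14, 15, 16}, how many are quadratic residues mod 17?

(4/17) = +1 → QR.
(5/17) = -1 → non-residue.
(10/17) = -1 → non-residue.
(14/17) = -1 → non-residue.
(15/17) = +1 → QR.
(16/17) = +1 → QR.
Total quadratic residues among the 6: 3.

3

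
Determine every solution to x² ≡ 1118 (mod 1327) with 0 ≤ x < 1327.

199, 1128

Since 1327 ≡ 3 (mod 4), a square root of 1118 is 1118^((1327+1)/4) = 1118^332 mod 1327.
Repeated squaring: 1118^2≡1217, 1118^4≡157, 1118^8≡763, 1118^16≡943, 1118^32≡159, 1118^64≡68, 1118^128≡643, 1118^256≡752 (mod 1327).
1118^332 = 1118^(256+64+8+4) ≡ 199 (mod 1327).
Check: 199² = 39601 ≡ 1118 (mod 1327). The two roots are 199 and 1128.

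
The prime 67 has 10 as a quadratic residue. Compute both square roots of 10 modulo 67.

12, 55

Since 67 ≡ 3 (mod 4), a square root of 10 is 10^((67+1)/4) = 10^17 mod 67.
Repeated squaring: 10^2≡33, 10^4≡17, 10^8≡21, 10^16≡39 (mod 67).
10^17 = 10^(16+1) ≡ 55 (mod 67).
Check: 55² = 3025 ≡ 10 (mod 67). The two roots are 12 and 55.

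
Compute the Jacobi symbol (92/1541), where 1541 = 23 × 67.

0

Pull out 2^2: since 1541 ≡ 5 (mod 8), (2/1541) = -1, so (2/1541)^2 = +1.
Reciprocity: 23 ≡ 3 and 1541 ≡ 1 (mod 4), so (23/1541) = +(1541/23).
Reduce top mod 23: now compute (0/23).
Top reduces to 0: gcd > 1, so the symbol is 0.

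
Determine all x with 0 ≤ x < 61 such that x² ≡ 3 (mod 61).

61 ≡ 1 (mod 4), so we find a root by search.
Trying successive values, 8² = 64 ≡ 3 (mod 61). The other root is 61 − 8 = 53.

8, 53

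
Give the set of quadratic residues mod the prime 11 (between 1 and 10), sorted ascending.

Square k = 1,…,5 (k and 11−k give the same square):
1²=1, 2²=4, 3²=9, 4²≡5, 5²≡3 (mod 11).
So the quadratic residues mod 11 are {1, 3, 4, 5, 9}.

1 3 4 5 9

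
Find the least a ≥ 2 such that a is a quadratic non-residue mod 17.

3

(2/17) = +1, so 2 is a residue.
(3/17) = −1, so 3 is the smallest positive non-residue mod 17.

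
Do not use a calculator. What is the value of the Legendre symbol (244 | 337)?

-1

Pull out 2^2: since 337 ≡ 1 (mod 8), (2/337) = +1, so (2/337)^2 = +1.
Reciprocity: 61 ≡ 1 and 337 ≡ 1 (mod 4), so (61/337) = +(337/61).
Reduce top mod 61: now compute (32/61).
Pull out 2^5: since 61 ≡ 5 (mod 8), (2/61) = -1, so (2/61)^5 = -1.
Reached (1/61) = 1. Collecting the sign flips along the way, the symbol is -1.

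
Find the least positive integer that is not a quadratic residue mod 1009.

11

(2/1009) = +1, so 2 is a residue.
(3/1009) = +1, so 3 is a residue.
(4/1009) = +1, so 4 is a residue.
(5/1009) = +1, so 5 is a residue.
(6/1009) = +1, so 6 is a residue.
(7/1009) = +1, so 7 is a residue.
(8/1009) = +1, so 8 is a residue.
(9/1009) = +1, so 9 is a residue.
(10/1009) = +1, so 10 is a residue.
(11/1009) = −1, so 11 is the smallest positive non-residue mod 1009.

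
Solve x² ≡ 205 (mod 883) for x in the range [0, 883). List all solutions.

Since 883 ≡ 3 (mod 4), a square root of 205 is 205^((883+1)/4) = 205^221 mod 883.
Repeated squaring: 205^2≡524, 205^4≡846, 205^8≡486, 205^16≡435, 205^32≡263, 205^64≡295, 205^128≡491 (mod 883).
205^221 = 205^(128+64+16+8+4+1) ≡ 240 (mod 883).
Check: 240² = 57600 ≡ 205 (mod 883). The two roots are 240 and 643.

240, 643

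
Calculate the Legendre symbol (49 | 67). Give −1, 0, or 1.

Reciprocity: 49 ≡ 1 and 67 ≡ 3 (mod 4), so (49/67) = +(67/49).
Reduce top mod 49: now compute (18/49).
Pull out 2: since 49 ≡ 1 (mod 8), (2/49) = +1.
Reciprocity: 9 ≡ 1 and 49 ≡ 1 (mod 4), so (9/49) = +(49/9).
Reduce top mod 9: now compute (4/9).
Pull out 2^2: since 9 ≡ 1 (mod 8), (2/9) = +1, so (2/9)^2 = +1.
Reached (1/9) = 1. Collecting the sign flips along the way, the symbol is +1.

1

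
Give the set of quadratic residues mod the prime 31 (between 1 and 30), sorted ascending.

Square k = 1,…,15 (k and 31−k give the same square):
1²=1, 2²=4, 3²=9, 4²=16, 5²=25, 6²≡5, 7²≡18, 8²≡2, 9²≡19, 10²≡7, 11²≡28, 12²≡20, 13²≡14, 14²≡10, 15²≡8 (mod 31).
So the quadratic residues mod 31 are {1, 2, 4, 5, 7, 8, 9, 10, 14, 16, 18, 19, 20, 25, 28}.

1, 2, 4, 5, 7, 8, 9, 10, 14, 16, 18, 19, 20, 25, 28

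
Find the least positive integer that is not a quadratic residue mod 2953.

5

(2/2953) = +1, so 2 is a residue.
(3/2953) = +1, so 3 is a residue.
(4/2953) = +1, so 4 is a residue.
(5/2953) = −1, so 5 is the smallest positive non-residue mod 2953.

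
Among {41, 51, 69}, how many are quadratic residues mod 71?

0

(41/71) = -1 → non-residue.
(51/71) = -1 → non-residue.
(69/71) = -1 → non-residue.
Total quadratic residues among the 3: 0.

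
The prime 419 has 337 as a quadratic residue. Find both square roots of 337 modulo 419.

Since 419 ≡ 3 (mod 4), a square root of 337 is 337^((419+1)/4) = 337^105 mod 419.
Repeated squaring: 337^2≡20, 337^4≡400, 337^8≡361, 337^16≡12, 337^32≡144, 337^64≡205 (mod 419).
337^105 = 337^(64+32+8+1) ≡ 276 (mod 419).
Check: 276² = 76176 ≡ 337 (mod 419). The two roots are 143 and 276.

143, 276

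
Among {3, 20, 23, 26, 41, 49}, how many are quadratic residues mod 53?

1

(3/53) = -1 → non-residue.
(20/53) = -1 → non-residue.
(23/53) = -1 → non-residue.
(26/53) = -1 → non-residue.
(41/53) = -1 → non-residue.
(49/53) = +1 → QR.
Total quadratic residues among the 6: 1.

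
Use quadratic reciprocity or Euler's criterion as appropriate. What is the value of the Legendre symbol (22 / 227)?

Pull out 2: since 227 ≡ 3 (mod 8), (2/227) = -1.
Reciprocity: 11 ≡ 3 and 227 ≡ 3 (mod 4), so (11/227) = −(227/11).
Reduce top mod 11: now compute (7/11).
Reciprocity: 7 ≡ 3 and 11 ≡ 3 (mod 4), so (7/11) = −(11/7).
Reduce top mod 7: now compute (4/7).
Pull out 2^2: since 7 ≡ 7 (mod 8), (2/7) = +1, so (2/7)^2 = +1.
Reached (1/7) = 1. Collecting the sign flips along the way, the symbol is -1.

-1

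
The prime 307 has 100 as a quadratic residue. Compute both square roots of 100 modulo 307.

10, 297

Since 307 ≡ 3 (mod 4), a square root of 100 is 100^((307+1)/4) = 100^77 mod 307.
Repeated squaring: 100^2≡176, 100^4≡276, 100^8≡40, 100^16≡65, 100^32≡234, 100^64≡110 (mod 307).
100^77 = 100^(64+8+4+1) ≡ 10 (mod 307).
Check: 10² = 100 ≡ 100 (mod 307). The two roots are 10 and 297.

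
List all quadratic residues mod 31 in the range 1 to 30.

1, 2, 4, 5, 7, 8, 9, 10, 14, 16, 18, 19, 20, 25, 28

Square k = 1,…,15 (k and 31−k give the same square):
1²=1, 2²=4, 3²=9, 4²=16, 5²=25, 6²≡5, 7²≡18, 8²≡2, 9²≡19, 10²≡7, 11²≡28, 12²≡20, 13²≡14, 14²≡10, 15²≡8 (mod 31).
So the quadratic residues mod 31 are {1, 2, 4, 5, 7, 8, 9, 10, 14, 16, 18, 19, 20, 25, 28}.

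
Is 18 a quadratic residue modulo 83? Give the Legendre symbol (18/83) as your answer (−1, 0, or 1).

Pull out 2: since 83 ≡ 3 (mod 8), (2/83) = -1.
Reciprocity: 9 ≡ 1 and 83 ≡ 3 (mod 4), so (9/83) = +(83/9).
Reduce top mod 9: now compute (2/9).
Pull out 2: since 9 ≡ 1 (mod 8), (2/9) = +1.
Reached (1/9) = 1. Collecting the sign flips along the way, the symbol is -1.

-1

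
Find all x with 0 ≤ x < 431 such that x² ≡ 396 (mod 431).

Since 431 ≡ 3 (mod 4), a square root of 396 is 396^((431+1)/4) = 396^108 mod 431.
Repeated squaring: 396^2≡363, 396^4≡314, 396^8≡328, 396^16≡265, 396^32≡403, 396^64≡353 (mod 431).
396^108 = 396^(64+32+8+4) ≡ 369 (mod 431).
Check: 369² = 136161 ≡ 396 (mod 431). The two roots are 62 and 369.

62, 369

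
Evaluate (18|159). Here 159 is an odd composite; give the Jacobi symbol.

Pull out 2: since 159 ≡ 7 (mod 8), (2/159) = +1.
Reciprocity: 9 ≡ 1 and 159 ≡ 3 (mod 4), so (9/159) = +(159/9).
Reduce top mod 9: now compute (6/9).
Pull out 2: since 9 ≡ 1 (mod 8), (2/9) = +1.
Reciprocity: 3 ≡ 3 and 9 ≡ 1 (mod 4), so (3/9) = +(9/3).
Reduce top mod 3: now compute (0/3).
Top reduces to 0: gcd > 1, so the symbol is 0.

0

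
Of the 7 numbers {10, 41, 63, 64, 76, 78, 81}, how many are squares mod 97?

2

(10/97) = -1 → non-residue.
(41/97) = -1 → non-residue.
(63/97) = -1 → non-residue.
(64/97) = +1 → QR.
(76/97) = -1 → non-residue.
(78/97) = -1 → non-residue.
(81/97) = +1 → QR.
Total quadratic residues among the 7: 2.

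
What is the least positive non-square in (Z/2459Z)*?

(2/2459) = −1, so 2 is the smallest positive non-residue mod 2459.

2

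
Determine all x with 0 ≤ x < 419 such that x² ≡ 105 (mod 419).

Since 419 ≡ 3 (mod 4), a square root of 105 is 105^((419+1)/4) = 105^105 mod 419.
Repeated squaring: 105^2≡131, 105^4≡401, 105^8≡324, 105^16≡226, 105^32≡377, 105^64≡88 (mod 419).
105^105 = 105^(64+32+8+1) ≡ 209 (mod 419).
Check: 209² = 43681 ≡ 105 (mod 419). The two roots are 209 and 210.

209, 210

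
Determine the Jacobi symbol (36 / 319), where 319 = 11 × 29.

1

Pull out 2^2: since 319 ≡ 7 (mod 8), (2/319) = +1, so (2/319)^2 = +1.
Reciprocity: 9 ≡ 1 and 319 ≡ 3 (mod 4), so (9/319) = +(319/9).
Reduce top mod 9: now compute (4/9).
Pull out 2^2: since 9 ≡ 1 (mod 8), (2/9) = +1, so (2/9)^2 = +1.
Reached (1/9) = 1. Collecting the sign flips along the way, the symbol is +1.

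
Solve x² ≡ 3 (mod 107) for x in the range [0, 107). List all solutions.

18, 89

Since 107 ≡ 3 (mod 4), a square root of 3 is 3^((107+1)/4) = 3^27 mod 107.
Repeated squaring: 3^2≡9, 3^4≡81, 3^8≡34, 3^16≡86 (mod 107).
3^27 = 3^(16+8+2+1) ≡ 89 (mod 107).
Check: 89² = 7921 ≡ 3 (mod 107). The two roots are 18 and 89.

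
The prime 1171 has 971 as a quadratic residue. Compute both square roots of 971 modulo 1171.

438, 733

Since 1171 ≡ 3 (mod 4), a square root of 971 is 971^((1171+1)/4) = 971^293 mod 1171.
Repeated squaring: 971^2≡186, 971^4≡637, 971^8≡603, 971^16≡599, 971^32≡475, 971^64≡793, 971^128≡22, 971^256≡484 (mod 1171).
971^293 = 971^(256+32+4+1) ≡ 438 (mod 1171).
Check: 438² = 191844 ≡ 971 (mod 1171). The two roots are 438 and 733.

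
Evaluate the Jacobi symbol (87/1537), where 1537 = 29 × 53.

0

Reciprocity: 87 ≡ 3 and 1537 ≡ 1 (mod 4), so (87/1537) = +(1537/87).
Reduce top mod 87: now compute (58/87).
Pull out 2: since 87 ≡ 7 (mod 8), (2/87) = +1.
Reciprocity: 29 ≡ 1 and 87 ≡ 3 (mod 4), so (29/87) = +(87/29).
Reduce top mod 29: now compute (0/29).
Top reduces to 0: gcd > 1, so the symbol is 0.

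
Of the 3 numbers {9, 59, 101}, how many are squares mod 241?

(9/241) = +1 → QR.
(59/241) = +1 → QR.
(101/241) = -1 → non-residue.
Total quadratic residues among the 3: 2.

2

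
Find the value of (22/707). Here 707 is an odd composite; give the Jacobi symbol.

1

Pull out 2: since 707 ≡ 3 (mod 8), (2/707) = -1.
Reciprocity: 11 ≡ 3 and 707 ≡ 3 (mod 4), so (11/707) = −(707/11).
Reduce top mod 11: now compute (3/11).
Reciprocity: 3 ≡ 3 and 11 ≡ 3 (mod 4), so (3/11) = −(11/3).
Reduce top mod 3: now compute (2/3).
Pull out 2: since 3 ≡ 3 (mod 8), (2/3) = -1.
Reached (1/3) = 1. Collecting the sign flips along the way, the symbol is +1.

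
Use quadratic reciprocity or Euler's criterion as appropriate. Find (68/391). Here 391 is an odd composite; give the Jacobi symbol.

Pull out 2^2: since 391 ≡ 7 (mod 8), (2/391) = +1, so (2/391)^2 = +1.
Reciprocity: 17 ≡ 1 and 391 ≡ 3 (mod 4), so (17/391) = +(391/17).
Reduce top mod 17: now compute (0/17).
Top reduces to 0: gcd > 1, so the symbol is 0.

0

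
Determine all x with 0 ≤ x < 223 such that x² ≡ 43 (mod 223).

97, 126

Since 223 ≡ 3 (mod 4), a square root of 43 is 43^((223+1)/4) = 43^56 mod 223.
Repeated squaring: 43^2≡65, 43^4≡211, 43^8≡144, 43^16≡220, 43^32≡9 (mod 223).
43^56 = 43^(32+16+8) ≡ 126 (mod 223).
Check: 126² = 15876 ≡ 43 (mod 223). The two roots are 97 and 126.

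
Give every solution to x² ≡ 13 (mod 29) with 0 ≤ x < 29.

10, 19

29 ≡ 1 (mod 4), so we find a root by search.
Trying successive values, 10² = 100 ≡ 13 (mod 29). The other root is 29 − 10 = 19.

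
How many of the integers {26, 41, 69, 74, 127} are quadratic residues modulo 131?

(26/131) = -1 → non-residue.
(41/131) = +1 → QR.
(69/131) = -1 → non-residue.
(74/131) = +1 → QR.
(127/131) = -1 → non-residue.
Total quadratic residues among the 5: 2.

2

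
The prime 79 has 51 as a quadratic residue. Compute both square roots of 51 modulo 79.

29, 50

Since 79 ≡ 3 (mod 4), a square root of 51 is 51^((79+1)/4) = 51^20 mod 79.
Repeated squaring: 51^2≡73, 51^4≡36, 51^8≡32, 51^16≡76 (mod 79).
51^20 = 51^(16+4) ≡ 50 (mod 79).
Check: 50² = 2500 ≡ 51 (mod 79). The two roots are 29 and 50.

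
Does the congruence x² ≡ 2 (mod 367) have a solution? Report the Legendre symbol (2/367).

1

Pull out 2: since 367 ≡ 7 (mod 8), (2/367) = +1.
Reached (1/367) = 1. Collecting the sign flips along the way, the symbol is +1.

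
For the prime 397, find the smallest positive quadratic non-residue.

2

(2/397) = −1, so 2 is the smallest positive non-residue mod 397.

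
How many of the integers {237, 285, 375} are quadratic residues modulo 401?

2

(237/401) = +1 → QR.
(285/401) = +1 → QR.
(375/401) = -1 → non-residue.
Total quadratic residues among the 3: 2.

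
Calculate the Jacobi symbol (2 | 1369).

Pull out 2: since 1369 ≡ 1 (mod 8), (2/1369) = +1.
Reached (1/1369) = 1. Collecting the sign flips along the way, the symbol is +1.

1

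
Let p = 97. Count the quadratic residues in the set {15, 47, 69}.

1

(15/97) = -1 → non-residue.
(47/97) = +1 → QR.
(69/97) = -1 → non-residue.
Total quadratic residues among the 3: 1.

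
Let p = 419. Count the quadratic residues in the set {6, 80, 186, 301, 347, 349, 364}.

(6/419) = -1 → non-residue.
(80/419) = +1 → QR.
(186/419) = +1 → QR.
(301/419) = +1 → QR.
(347/419) = +1 → QR.
(349/419) = +1 → QR.
(364/419) = +1 → QR.
Total quadratic residues among the 7: 6.

6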